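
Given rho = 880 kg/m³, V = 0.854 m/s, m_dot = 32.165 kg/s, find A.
Formula: \dot{m} = \rho A V
Substituting knowns: 32.165 = 880·A·0.854
Solving for A: A = 32.165/(880·0.854) = 0.0428 m²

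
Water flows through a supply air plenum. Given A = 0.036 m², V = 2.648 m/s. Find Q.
Formula: Q = A V
Q = 0.036·2.648·1000 = 95.33 L/s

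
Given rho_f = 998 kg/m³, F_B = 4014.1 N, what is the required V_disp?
Formula: F_B = \rho_f g V_{disp}
Substituting knowns: 4014.1 = 998·9.81·V_disp
Solving for V_disp: V_disp = 4014.1/(998·9.81) = 0.41 m³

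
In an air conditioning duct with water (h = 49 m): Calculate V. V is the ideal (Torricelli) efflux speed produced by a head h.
Formula: V = \sqrt{2 g h}
V = √(2·9.81·49) = 31.01 m/s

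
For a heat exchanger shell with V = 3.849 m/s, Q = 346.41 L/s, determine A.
Formula: Q = A V
Substituting knowns: 346.41 = A·3.849·1000
Solving for A: A = (346.41/1000)/3.849 = 0.09 m²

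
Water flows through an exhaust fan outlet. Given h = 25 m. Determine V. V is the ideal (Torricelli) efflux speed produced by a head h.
Formula: V = \sqrt{2 g h}
V = √(2·9.81·25) = 22.15 m/s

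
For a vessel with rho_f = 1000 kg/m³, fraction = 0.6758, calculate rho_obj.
Formula: f_{sub} = \frac{\rho_{obj}}{\rho_f}
Substituting knowns: 0.6758 = rho_obj/1000
Solving for rho_obj: rho_obj = 0.6758·1000 = 675.8 kg/m³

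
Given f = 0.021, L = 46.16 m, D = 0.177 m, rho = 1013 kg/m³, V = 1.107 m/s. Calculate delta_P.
Formula: \Delta P = f \frac{L}{D} \frac{\rho V^2}{2}
delta_P = 0.021·(46.16/0.177)·0.5·1013·1.107²/1000 = 3.399 kPa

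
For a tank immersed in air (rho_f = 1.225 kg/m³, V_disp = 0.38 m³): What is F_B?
Formula: F_B = \rho_f g V_{disp}
F_B = 1.225·9.81·0.38 = 4.567 N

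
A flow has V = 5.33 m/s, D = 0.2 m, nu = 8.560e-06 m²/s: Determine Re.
Formula: Re = \frac{V D}{\nu}
Re = 5.33·0.2/8.560e-06 = 124533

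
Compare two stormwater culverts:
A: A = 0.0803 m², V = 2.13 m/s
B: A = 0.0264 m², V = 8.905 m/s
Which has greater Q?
Q(A) = 171 L/s, Q(B) = 235.1 L/s. Answer: B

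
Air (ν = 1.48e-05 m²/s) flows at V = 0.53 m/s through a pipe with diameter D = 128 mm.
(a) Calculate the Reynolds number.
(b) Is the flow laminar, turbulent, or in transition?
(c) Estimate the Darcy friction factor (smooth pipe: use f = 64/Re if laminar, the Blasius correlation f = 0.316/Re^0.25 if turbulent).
(a) Re = V·D/ν = 0.53·0.128/1.48e-05 = 4583.8
(b) Flow regime: turbulent (Re > 4000)
(c) Friction factor: f = 0.316/Re^0.25 = 0.316/4583.8^0.25 = 0.0384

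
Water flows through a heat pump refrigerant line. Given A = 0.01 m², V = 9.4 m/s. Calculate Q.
Formula: Q = A V
Q = 0.01·9.4·1000 = 94 L/s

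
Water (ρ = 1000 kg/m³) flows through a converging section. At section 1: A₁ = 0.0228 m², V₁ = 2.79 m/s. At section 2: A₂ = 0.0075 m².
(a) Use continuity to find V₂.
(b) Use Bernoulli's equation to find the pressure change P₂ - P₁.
(a) Continuity: A₁V₁=A₂V₂ -> V₂=A₁V₁/A₂=0.0228*2.79/0.0075=8.48 m/s
(b) Bernoulli: P₂-P₁=0.5*rho*(V₁^2-V₂^2)/1000=0.5*1000*(2.79^2-8.48^2)/1000=-32.06 kPa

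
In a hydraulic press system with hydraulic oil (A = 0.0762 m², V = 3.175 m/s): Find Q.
Formula: Q = A V
Q = 0.0762·3.175·1000 = 241.9 L/s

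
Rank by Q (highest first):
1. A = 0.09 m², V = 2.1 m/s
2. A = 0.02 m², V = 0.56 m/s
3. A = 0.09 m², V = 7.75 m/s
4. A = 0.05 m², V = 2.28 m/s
Case 1: Q = 189 L/s
Case 2: Q = 11.2 L/s
Case 3: Q = 697.5 L/s
Case 4: Q = 114 L/s
Ranking (highest first): 3, 1, 4, 2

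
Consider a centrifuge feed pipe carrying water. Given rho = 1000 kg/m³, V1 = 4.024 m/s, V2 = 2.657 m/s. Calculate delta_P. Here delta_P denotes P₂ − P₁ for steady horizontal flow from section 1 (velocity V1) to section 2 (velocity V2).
Formula: \Delta P = \frac{1}{2} \rho (V_1^2 - V_2^2)
delta_P = 0.5·1000·(4.024² − 2.657²)/1000 = 4.566 kPa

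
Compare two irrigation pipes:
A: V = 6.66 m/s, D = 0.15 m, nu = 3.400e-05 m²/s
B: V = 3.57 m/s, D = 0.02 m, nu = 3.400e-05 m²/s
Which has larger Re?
Re(A) = 29382, Re(B) = 2100. Answer: A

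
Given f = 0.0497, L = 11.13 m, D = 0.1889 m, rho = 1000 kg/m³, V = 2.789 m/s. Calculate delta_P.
Formula: \Delta P = f \frac{L}{D} \frac{\rho V^2}{2}
delta_P = 0.0497·(11.13/0.1889)·0.5·1000·2.789²/1000 = 11.39 kPa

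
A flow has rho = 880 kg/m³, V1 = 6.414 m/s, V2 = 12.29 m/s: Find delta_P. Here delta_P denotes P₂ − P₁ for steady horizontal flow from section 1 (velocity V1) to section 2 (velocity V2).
Formula: \Delta P = \frac{1}{2} \rho (V_1^2 - V_2^2)
delta_P = 0.5·880·(6.414² − 12.29²)/1000 = -48.36 kPa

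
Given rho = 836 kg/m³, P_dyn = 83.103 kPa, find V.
Formula: P_{dyn} = \frac{1}{2} \rho V^2
Substituting knowns: 83.103 = 0.5·836·V²/1000
Solving for V: V = √(2·(83.103·1000)/836) = 14.1 m/s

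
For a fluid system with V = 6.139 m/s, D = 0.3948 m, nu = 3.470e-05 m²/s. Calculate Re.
Formula: Re = \frac{V D}{\nu}
Re = 6.139·0.3948/3.470e-05 = 69847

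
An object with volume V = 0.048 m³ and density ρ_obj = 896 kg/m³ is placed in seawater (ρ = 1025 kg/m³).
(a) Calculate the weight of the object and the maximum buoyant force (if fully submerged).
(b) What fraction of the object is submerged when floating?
(a) W=rho_obj*g*V=896*9.81*0.048=421.9 N; F_B(max)=rho*g*V=1025*9.81*0.048=482.7 N
(b) Floating fraction=rho_obj/rho=896/1025=0.874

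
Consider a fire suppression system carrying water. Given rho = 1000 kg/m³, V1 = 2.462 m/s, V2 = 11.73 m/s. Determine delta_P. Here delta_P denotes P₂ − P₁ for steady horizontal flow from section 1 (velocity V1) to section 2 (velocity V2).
Formula: \Delta P = \frac{1}{2} \rho (V_1^2 - V_2^2)
delta_P = 0.5·1000·(2.462² − 11.73²)/1000 = -65.77 kPa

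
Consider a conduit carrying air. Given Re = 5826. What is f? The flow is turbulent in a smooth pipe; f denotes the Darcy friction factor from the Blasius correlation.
Formula: f = \frac{0.316}{Re^{0.25}}
f = 0.316/5826^0.25 = 0.03617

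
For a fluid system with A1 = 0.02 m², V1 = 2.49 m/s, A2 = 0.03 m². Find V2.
Formula: V_2 = \frac{A_1 V_1}{A_2}
V2 = 0.02·2.49/0.03 = 1.66 m/s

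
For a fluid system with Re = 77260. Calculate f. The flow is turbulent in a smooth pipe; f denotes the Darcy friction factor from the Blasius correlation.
Formula: f = \frac{0.316}{Re^{0.25}}
f = 0.316/77260^0.25 = 0.01895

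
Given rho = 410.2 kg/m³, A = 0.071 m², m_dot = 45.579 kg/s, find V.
Formula: \dot{m} = \rho A V
Substituting knowns: 45.579 = 410.2·0.071·V
Solving for V: V = 45.579/(410.2·0.071) = 1.565 m/s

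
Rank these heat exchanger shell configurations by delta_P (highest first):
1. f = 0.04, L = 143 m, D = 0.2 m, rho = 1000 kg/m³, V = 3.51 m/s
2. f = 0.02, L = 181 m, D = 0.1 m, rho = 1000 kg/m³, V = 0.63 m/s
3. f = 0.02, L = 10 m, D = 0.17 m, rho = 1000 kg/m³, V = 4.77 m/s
Case 1: delta_P = 176.2 kPa
Case 2: delta_P = 7.184 kPa
Case 3: delta_P = 13.38 kPa
Ranking (highest first): 1, 3, 2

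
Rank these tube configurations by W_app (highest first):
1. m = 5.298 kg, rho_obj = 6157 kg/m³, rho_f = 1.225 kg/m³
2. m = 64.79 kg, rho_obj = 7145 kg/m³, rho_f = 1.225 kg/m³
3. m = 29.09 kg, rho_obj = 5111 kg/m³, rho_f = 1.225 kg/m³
Case 1: W_app = 51.96 N
Case 2: W_app = 635.5 N
Case 3: W_app = 285.3 N
Ranking (highest first): 2, 3, 1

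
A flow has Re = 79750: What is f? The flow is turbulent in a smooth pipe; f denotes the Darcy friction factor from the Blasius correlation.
Formula: f = \frac{0.316}{Re^{0.25}}
f = 0.316/79750^0.25 = 0.0188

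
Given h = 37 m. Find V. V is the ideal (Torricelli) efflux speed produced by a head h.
Formula: V = \sqrt{2 g h}
V = √(2·9.81·37) = 26.94 m/s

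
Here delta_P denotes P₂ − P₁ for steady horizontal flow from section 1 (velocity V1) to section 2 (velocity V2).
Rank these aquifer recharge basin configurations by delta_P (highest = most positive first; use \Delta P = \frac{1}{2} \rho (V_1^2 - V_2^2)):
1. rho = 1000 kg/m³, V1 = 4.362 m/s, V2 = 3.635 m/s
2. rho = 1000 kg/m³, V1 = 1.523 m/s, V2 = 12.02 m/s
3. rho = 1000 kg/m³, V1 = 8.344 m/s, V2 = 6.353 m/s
Case 1: delta_P = 2.907 kPa
Case 2: delta_P = -71.08 kPa
Case 3: delta_P = 14.63 kPa
Ranking (highest first): 3, 1, 2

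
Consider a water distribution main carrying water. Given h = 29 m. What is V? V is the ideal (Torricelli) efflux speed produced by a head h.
Formula: V = \sqrt{2 g h}
V = √(2·9.81·29) = 23.85 m/s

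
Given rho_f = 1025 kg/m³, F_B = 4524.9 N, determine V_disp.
Formula: F_B = \rho_f g V_{disp}
Substituting knowns: 4524.9 = 1025·9.81·V_disp
Solving for V_disp: V_disp = 4524.9/(1025·9.81) = 0.45 m³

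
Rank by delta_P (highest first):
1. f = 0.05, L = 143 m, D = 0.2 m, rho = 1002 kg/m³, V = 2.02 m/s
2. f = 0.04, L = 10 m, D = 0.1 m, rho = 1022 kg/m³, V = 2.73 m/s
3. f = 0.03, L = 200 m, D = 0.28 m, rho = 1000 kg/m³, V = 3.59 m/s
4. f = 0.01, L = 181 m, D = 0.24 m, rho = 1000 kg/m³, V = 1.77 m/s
Case 1: delta_P = 73.08 kPa
Case 2: delta_P = 15.23 kPa
Case 3: delta_P = 138.1 kPa
Case 4: delta_P = 11.81 kPa
Ranking (highest first): 3, 1, 2, 4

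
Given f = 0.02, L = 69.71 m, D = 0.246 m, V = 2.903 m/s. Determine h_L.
Formula: h_L = f \frac{L}{D} \frac{V^2}{2g}
h_L = 0.02·(69.71/0.246)·2.903²/(2·9.81) = 2.434 m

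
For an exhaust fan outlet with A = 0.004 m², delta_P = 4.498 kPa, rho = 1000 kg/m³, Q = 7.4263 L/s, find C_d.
Formula: Q = C_d A \sqrt{\frac{2 \Delta P}{\rho}}
Substituting knowns: 7.4263 = C_d·0.004·√(2·(4.498·1000)/1000)·1000
Solving for C_d: C_d = (7.4263/1000)/(0.004·√(2·(4.498·1000)/1000)) = 0.619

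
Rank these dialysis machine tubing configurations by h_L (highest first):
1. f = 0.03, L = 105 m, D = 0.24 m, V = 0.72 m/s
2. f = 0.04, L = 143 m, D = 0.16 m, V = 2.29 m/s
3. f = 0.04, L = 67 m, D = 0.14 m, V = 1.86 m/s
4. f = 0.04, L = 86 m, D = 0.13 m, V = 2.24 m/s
Case 1: h_L = 0.3468 m
Case 2: h_L = 9.555 m
Case 3: h_L = 3.375 m
Case 4: h_L = 6.767 m
Ranking (highest first): 2, 4, 3, 1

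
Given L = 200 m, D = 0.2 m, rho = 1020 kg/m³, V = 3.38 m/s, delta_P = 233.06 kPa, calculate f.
Formula: \Delta P = f \frac{L}{D} \frac{\rho V^2}{2}
Substituting knowns: 233.06 = f·(200/0.2)·0.5·1020·3.38²/1000
Solving for f: f = (233.06·1000)/((200/0.2)·0.5·1020·3.38²) = 0.04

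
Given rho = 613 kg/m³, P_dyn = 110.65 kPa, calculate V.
Formula: P_{dyn} = \frac{1}{2} \rho V^2
Substituting knowns: 110.65 = 0.5·613·V²/1000
Solving for V: V = √(2·(110.65·1000)/613) = 19 m/s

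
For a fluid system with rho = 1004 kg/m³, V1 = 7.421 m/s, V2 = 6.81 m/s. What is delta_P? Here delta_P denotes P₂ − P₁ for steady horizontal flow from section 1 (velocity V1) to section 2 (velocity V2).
Formula: \Delta P = \frac{1}{2} \rho (V_1^2 - V_2^2)
delta_P = 0.5·1004·(7.421² − 6.81²)/1000 = 4.365 kPa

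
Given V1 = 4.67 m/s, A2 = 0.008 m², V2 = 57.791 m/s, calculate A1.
Formula: V_2 = \frac{A_1 V_1}{A_2}
Substituting knowns: 57.791 = A1·4.67/0.008
Solving for A1: A1 = 57.791·0.008/4.67 = 0.099 m²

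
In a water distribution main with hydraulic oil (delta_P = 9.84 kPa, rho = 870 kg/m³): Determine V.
Formula: V = \sqrt{\frac{2 \Delta P}{\rho}}
V = √(2·(9.84·1000)/870) = 4.756 m/s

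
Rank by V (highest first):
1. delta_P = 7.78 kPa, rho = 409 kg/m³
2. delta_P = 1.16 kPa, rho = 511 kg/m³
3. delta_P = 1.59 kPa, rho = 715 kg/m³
Case 1: V = 6.168 m/s
Case 2: V = 2.131 m/s
Case 3: V = 2.109 m/s
Ranking (highest first): 1, 2, 3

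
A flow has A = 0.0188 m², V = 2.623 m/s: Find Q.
Formula: Q = A V
Q = 0.0188·2.623·1000 = 49.31 L/s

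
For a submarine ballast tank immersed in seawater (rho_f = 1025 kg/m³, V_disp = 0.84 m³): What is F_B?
Formula: F_B = \rho_f g V_{disp}
F_B = 1025·9.81·0.84 = 8446 N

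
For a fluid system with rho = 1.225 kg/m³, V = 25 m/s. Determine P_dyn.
Formula: P_{dyn} = \frac{1}{2} \rho V^2
P_dyn = 0.5·1.225·25²/1000 = 0.3828 kPa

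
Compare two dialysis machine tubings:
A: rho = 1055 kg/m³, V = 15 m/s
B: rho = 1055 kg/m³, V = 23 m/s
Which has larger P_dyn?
P_dyn(A) = 118.7 kPa, P_dyn(B) = 279 kPa. Answer: B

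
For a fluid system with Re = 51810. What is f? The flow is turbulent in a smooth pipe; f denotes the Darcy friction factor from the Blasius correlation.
Formula: f = \frac{0.316}{Re^{0.25}}
f = 0.316/51810^0.25 = 0.02095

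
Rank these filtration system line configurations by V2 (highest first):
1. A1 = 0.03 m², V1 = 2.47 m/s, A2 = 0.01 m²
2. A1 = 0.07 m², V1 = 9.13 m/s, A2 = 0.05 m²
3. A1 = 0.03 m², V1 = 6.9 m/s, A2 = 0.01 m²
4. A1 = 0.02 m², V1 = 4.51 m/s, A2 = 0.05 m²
Case 1: V2 = 7.41 m/s
Case 2: V2 = 12.78 m/s
Case 3: V2 = 20.7 m/s
Case 4: V2 = 1.804 m/s
Ranking (highest first): 3, 2, 1, 4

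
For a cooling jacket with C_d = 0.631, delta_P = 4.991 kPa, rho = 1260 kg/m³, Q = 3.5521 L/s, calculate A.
Formula: Q = C_d A \sqrt{\frac{2 \Delta P}{\rho}}
Substituting knowns: 3.5521 = 0.631·A·√(2·(4.991·1000)/1260)·1000
Solving for A: A = (3.5521/1000)/(0.631·√(2·(4.991·1000)/1260)) = 0.002 m²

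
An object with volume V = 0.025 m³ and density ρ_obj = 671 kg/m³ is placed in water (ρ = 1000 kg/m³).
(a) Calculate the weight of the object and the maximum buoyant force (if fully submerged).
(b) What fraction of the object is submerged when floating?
(a) W=rho_obj*g*V=671*9.81*0.025=164.6 N; F_B(max)=rho*g*V=1000*9.81*0.025=245.2 N
(b) Floating fraction=rho_obj/rho=671/1000=0.671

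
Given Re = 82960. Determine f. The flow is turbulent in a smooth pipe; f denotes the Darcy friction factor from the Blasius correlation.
Formula: f = \frac{0.316}{Re^{0.25}}
f = 0.316/82960^0.25 = 0.01862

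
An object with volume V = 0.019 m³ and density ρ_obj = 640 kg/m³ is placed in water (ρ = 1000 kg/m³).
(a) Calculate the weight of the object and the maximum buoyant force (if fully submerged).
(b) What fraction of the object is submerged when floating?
(a) W=rho_obj*g*V=640*9.81*0.019=119.3 N; F_B(max)=rho*g*V=1000*9.81*0.019=186.4 N
(b) Floating fraction=rho_obj/rho=640/1000=0.640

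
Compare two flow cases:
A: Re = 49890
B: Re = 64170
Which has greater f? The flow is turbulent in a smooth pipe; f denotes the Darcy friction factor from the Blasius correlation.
f(A) = 0.02114, f(B) = 0.01985. Answer: A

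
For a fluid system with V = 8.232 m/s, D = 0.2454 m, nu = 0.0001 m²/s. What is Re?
Formula: Re = \frac{V D}{\nu}
Re = 8.232·0.2454/0.0001 = 20201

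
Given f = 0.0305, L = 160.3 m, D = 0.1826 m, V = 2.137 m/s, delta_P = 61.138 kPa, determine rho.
Formula: \Delta P = f \frac{L}{D} \frac{\rho V^2}{2}
Substituting knowns: 61.138 = 0.0305·(160.3/0.1826)·0.5·rho·2.137²/1000
Solving for rho: rho = (61.138·1000)/(0.0305·(160.3/0.1826)·0.5·2.137²) = 1000 kg/m³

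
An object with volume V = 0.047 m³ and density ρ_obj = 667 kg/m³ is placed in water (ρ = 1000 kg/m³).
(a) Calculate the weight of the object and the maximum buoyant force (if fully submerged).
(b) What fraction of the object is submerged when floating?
(a) W=rho_obj*g*V=667*9.81*0.047=307.5 N; F_B(max)=rho*g*V=1000*9.81*0.047=461.1 N
(b) Floating fraction=rho_obj/rho=667/1000=0.667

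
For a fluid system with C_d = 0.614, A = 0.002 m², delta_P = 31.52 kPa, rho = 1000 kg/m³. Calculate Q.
Formula: Q = C_d A \sqrt{\frac{2 \Delta P}{\rho}}
Q = 0.614·0.002·√(2·(31.52·1000)/1000)·1000 = 9.75 L/s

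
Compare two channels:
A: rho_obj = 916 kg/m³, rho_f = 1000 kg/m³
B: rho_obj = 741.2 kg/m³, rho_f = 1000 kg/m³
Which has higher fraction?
fraction(A) = 0.916, fraction(B) = 0.7412. Answer: A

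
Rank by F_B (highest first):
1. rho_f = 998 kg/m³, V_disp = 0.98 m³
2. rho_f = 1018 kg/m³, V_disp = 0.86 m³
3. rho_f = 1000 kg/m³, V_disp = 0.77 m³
Case 1: F_B = 9595 N
Case 2: F_B = 8588 N
Case 3: F_B = 7554 N
Ranking (highest first): 1, 2, 3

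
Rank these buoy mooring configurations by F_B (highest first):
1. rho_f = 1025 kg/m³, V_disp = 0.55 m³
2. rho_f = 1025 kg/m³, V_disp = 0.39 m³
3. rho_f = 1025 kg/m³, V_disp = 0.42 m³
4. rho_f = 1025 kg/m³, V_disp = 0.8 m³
Case 1: F_B = 5530 N
Case 2: F_B = 3922 N
Case 3: F_B = 4223 N
Case 4: F_B = 8044 N
Ranking (highest first): 4, 1, 3, 2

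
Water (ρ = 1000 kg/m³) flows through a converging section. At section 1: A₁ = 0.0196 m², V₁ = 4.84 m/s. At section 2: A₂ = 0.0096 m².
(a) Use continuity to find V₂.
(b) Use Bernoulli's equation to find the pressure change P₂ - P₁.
(a) Continuity: A₁V₁=A₂V₂ -> V₂=A₁V₁/A₂=0.0196*4.84/0.0096=9.88 m/s
(b) Bernoulli: P₂-P₁=0.5*rho*(V₁^2-V₂^2)/1000=0.5*1000*(4.84^2-9.88^2)/1000=-37.09 kPa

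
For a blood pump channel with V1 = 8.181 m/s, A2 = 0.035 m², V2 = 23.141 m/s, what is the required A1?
Formula: V_2 = \frac{A_1 V_1}{A_2}
Substituting knowns: 23.141 = A1·8.181/0.035
Solving for A1: A1 = 23.141·0.035/8.181 = 0.099 m²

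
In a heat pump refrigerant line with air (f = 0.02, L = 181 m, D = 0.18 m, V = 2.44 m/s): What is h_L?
Formula: h_L = f \frac{L}{D} \frac{V^2}{2g}
h_L = 0.02·(181/0.18)·2.44²/(2·9.81) = 6.103 m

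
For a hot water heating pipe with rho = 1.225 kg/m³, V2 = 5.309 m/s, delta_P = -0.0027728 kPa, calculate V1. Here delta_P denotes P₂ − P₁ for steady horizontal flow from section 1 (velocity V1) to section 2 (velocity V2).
Formula: \Delta P = \frac{1}{2} \rho (V_1^2 - V_2^2)
Substituting knowns: -0.0027728 = 0.5·1.225·(V1² − 5.309²)/1000
Solving for V1: V1 = √(5.309² + 2·(-0.0027728·1000)/1.225) = 4.864 m/s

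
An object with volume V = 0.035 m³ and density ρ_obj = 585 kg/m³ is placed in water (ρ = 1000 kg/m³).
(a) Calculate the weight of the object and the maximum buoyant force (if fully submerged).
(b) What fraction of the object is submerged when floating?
(a) W=rho_obj*g*V=585*9.81*0.035=200.9 N; F_B(max)=rho*g*V=1000*9.81*0.035=343.4 N
(b) Floating fraction=rho_obj/rho=585/1000=0.585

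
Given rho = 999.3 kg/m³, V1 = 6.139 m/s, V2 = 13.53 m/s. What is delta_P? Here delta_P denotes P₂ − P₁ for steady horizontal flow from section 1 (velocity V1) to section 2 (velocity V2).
Formula: \Delta P = \frac{1}{2} \rho (V_1^2 - V_2^2)
delta_P = 0.5·999.3·(6.139² − 13.53²)/1000 = -72.64 kPa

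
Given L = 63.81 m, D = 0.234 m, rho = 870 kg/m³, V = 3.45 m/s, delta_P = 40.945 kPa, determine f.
Formula: \Delta P = f \frac{L}{D} \frac{\rho V^2}{2}
Substituting knowns: 40.945 = f·(63.81/0.234)·0.5·870·3.45²/1000
Solving for f: f = (40.945·1000)/((63.81/0.234)·0.5·870·3.45²) = 0.029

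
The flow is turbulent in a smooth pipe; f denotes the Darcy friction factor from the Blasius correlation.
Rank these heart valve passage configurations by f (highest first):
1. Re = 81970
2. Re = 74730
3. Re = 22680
Case 1: f = 0.01868
Case 2: f = 0.01911
Case 3: f = 0.02575
Ranking (highest first): 3, 2, 1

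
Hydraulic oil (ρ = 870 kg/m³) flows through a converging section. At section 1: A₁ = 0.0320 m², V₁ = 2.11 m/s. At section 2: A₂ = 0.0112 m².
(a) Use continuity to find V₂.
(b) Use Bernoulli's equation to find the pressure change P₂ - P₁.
(a) Continuity: A₁V₁=A₂V₂ -> V₂=A₁V₁/A₂=0.0320*2.11/0.0112=6.03 m/s
(b) Bernoulli: P₂-P₁=0.5*rho*(V₁^2-V₂^2)/1000=0.5*870*(2.11^2-6.03^2)/1000=-13.88 kPa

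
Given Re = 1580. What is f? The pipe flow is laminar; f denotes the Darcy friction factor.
Formula: f = \frac{64}{Re}
f = 64/1580 = 0.04051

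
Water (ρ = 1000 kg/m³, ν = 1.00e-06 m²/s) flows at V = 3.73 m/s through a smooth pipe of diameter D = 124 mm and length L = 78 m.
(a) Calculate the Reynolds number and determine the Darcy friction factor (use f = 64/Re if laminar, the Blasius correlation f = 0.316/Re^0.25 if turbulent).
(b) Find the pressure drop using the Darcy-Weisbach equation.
(a) Re = V·D/ν = 3.73·0.124/1.00e-06 = 462520 → turbulent (Re > 4000); f = 0.316/Re^0.25 = 0.316/462520^0.25 = 0.012117 (Blasius is strictly valid for Re ≲ 1e5; used here as the smooth-pipe estimate the problem specifies)
(b) Darcy-Weisbach: ΔP = f·(L/D)·½ρV²/1000 = 0.012117·(78/0.124)·½·1000·3.73²/1000 = 53.02 kPa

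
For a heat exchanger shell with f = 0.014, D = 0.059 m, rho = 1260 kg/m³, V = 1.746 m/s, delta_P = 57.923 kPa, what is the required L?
Formula: \Delta P = f \frac{L}{D} \frac{\rho V^2}{2}
Substituting knowns: 57.923 = 0.014·(L/0.059)·0.5·1260·1.746²/1000
Solving for L: L = (57.923·1000)·0.059/(0.014·0.5·1260·1.746²) = 127.1 m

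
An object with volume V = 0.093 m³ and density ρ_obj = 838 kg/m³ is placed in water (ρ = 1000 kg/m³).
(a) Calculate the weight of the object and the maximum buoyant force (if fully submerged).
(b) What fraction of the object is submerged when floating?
(a) W=rho_obj*g*V=838*9.81*0.093=764.5 N; F_B(max)=rho*g*V=1000*9.81*0.093=912.3 N
(b) Floating fraction=rho_obj/rho=838/1000=0.838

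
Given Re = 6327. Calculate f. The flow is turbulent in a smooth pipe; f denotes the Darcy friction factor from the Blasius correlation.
Formula: f = \frac{0.316}{Re^{0.25}}
f = 0.316/6327^0.25 = 0.03543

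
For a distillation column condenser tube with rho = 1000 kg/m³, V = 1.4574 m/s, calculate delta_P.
Formula: V = \sqrt{\frac{2 \Delta P}{\rho}}
Substituting knowns: 1.4574 = √(2·(delta_P·1000)/1000)
Solving for delta_P: delta_P = 1.4574²·1000/2/1000 = 1.062 kPa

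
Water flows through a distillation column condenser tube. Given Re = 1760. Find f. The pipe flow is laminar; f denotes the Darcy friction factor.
Formula: f = \frac{64}{Re}
f = 64/1760 = 0.03636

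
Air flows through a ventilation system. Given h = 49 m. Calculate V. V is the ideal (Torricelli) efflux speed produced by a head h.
Formula: V = \sqrt{2 g h}
V = √(2·9.81·49) = 31.01 m/s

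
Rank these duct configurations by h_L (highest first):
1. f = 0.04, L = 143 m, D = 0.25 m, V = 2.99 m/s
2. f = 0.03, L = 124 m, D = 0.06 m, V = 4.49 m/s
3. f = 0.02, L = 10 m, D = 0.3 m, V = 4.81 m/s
Case 1: h_L = 10.43 m
Case 2: h_L = 63.71 m
Case 3: h_L = 0.7861 m
Ranking (highest first): 2, 1, 3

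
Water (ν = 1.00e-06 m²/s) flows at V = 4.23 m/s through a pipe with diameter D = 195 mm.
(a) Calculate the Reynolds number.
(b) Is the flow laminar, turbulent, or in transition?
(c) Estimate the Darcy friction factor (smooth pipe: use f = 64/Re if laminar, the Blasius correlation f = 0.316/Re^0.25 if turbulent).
(a) Re = V·D/ν = 4.23·0.195/1.00e-06 = 824850
(b) Flow regime: turbulent (Re > 4000)
(c) Friction factor: f = 0.316/Re^0.25 = 0.316/824850^0.25 = 0.01049 (Blasius is strictly valid for Re ≲ 1e5; used here as the smooth-pipe estimate the problem specifies)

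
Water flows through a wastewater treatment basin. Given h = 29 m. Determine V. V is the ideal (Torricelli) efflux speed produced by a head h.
Formula: V = \sqrt{2 g h}
V = √(2·9.81·29) = 23.85 m/s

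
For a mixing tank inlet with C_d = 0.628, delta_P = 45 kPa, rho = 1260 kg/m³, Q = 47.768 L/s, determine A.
Formula: Q = C_d A \sqrt{\frac{2 \Delta P}{\rho}}
Substituting knowns: 47.768 = 0.628·A·√(2·(45·1000)/1260)·1000
Solving for A: A = (47.768/1000)/(0.628·√(2·(45·1000)/1260)) = 0.009 m²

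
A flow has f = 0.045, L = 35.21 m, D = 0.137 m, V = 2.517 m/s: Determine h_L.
Formula: h_L = f \frac{L}{D} \frac{V^2}{2g}
h_L = 0.045·(35.21/0.137)·2.517²/(2·9.81) = 3.734 m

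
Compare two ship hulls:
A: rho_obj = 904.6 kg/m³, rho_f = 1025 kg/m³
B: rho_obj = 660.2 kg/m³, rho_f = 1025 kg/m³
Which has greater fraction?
fraction(A) = 0.8825, fraction(B) = 0.6441. Answer: A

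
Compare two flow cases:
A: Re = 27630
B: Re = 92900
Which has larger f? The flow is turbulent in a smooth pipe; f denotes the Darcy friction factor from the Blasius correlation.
f(A) = 0.02451, f(B) = 0.0181. Answer: A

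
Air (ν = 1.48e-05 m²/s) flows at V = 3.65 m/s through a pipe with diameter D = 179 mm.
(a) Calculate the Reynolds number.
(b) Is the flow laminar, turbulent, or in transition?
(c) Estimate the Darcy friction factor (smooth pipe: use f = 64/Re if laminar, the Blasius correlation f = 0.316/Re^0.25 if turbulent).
(a) Re = V·D/ν = 3.65·0.179/1.48e-05 = 44145
(b) Flow regime: turbulent (Re > 4000)
(c) Friction factor: f = 0.316/Re^0.25 = 0.316/44145^0.25 = 0.0218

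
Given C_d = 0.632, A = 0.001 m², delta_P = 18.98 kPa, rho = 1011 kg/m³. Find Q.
Formula: Q = C_d A \sqrt{\frac{2 \Delta P}{\rho}}
Q = 0.632·0.001·√(2·(18.98·1000)/1011)·1000 = 3.873 L/s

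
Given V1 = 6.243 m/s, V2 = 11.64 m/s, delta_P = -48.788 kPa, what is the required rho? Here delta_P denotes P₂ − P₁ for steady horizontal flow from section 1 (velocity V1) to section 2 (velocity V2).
Formula: \Delta P = \frac{1}{2} \rho (V_1^2 - V_2^2)
Substituting knowns: -48.788 = 0.5·rho·(6.243² − 11.64²)/1000
Solving for rho: rho = 2·(-48.788·1000)/(6.243² − 11.64²) = 1011 kg/m³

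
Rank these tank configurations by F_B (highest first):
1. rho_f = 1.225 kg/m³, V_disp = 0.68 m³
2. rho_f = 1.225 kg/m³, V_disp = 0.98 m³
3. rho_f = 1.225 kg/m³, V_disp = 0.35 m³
Case 1: F_B = 8.172 N
Case 2: F_B = 11.78 N
Case 3: F_B = 4.206 N
Ranking (highest first): 2, 1, 3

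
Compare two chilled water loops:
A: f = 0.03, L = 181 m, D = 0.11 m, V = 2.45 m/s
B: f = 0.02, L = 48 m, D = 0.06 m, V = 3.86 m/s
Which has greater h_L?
h_L(A) = 15.1 m, h_L(B) = 12.15 m. Answer: A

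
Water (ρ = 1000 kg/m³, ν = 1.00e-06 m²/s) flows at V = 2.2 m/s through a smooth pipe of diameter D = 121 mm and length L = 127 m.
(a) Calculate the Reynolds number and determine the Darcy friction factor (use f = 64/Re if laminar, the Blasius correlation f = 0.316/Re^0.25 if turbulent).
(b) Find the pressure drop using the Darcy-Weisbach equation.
(a) Re = V·D/ν = 2.2·0.121/1.00e-06 = 266200 → turbulent (Re > 4000); f = 0.316/Re^0.25 = 0.316/266200^0.25 = 0.013912 (Blasius is strictly valid for Re ≲ 1e5; used here as the smooth-pipe estimate the problem specifies)
(b) Darcy-Weisbach: ΔP = f·(L/D)·½ρV²/1000 = 0.013912·(127/0.121)·½·1000·2.2²/1000 = 35.34 kPa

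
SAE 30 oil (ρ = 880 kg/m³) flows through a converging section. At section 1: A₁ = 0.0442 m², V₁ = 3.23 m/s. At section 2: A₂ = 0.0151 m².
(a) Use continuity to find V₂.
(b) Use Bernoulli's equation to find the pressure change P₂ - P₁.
(a) Continuity: A₁V₁=A₂V₂ -> V₂=A₁V₁/A₂=0.0442*3.23/0.0151=9.45 m/s
(b) Bernoulli: P₂-P₁=0.5*rho*(V₁^2-V₂^2)/1000=0.5*880*(3.23^2-9.45^2)/1000=-34.7 kPa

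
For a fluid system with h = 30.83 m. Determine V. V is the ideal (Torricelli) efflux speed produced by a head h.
Formula: V = \sqrt{2 g h}
V = √(2·9.81·30.83) = 24.59 m/s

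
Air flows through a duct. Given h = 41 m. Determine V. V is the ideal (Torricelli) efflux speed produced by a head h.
Formula: V = \sqrt{2 g h}
V = √(2·9.81·41) = 28.36 m/s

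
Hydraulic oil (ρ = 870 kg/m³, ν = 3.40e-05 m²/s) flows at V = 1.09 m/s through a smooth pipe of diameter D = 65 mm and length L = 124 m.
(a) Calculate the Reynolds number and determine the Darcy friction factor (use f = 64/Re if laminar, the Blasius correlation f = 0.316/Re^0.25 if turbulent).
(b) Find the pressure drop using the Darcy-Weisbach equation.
(a) Re = V·D/ν = 1.09·0.065/3.40e-05 = 2083.8 → laminar (Re < 2300); f = 64/Re = 64/2083.8 = 0.030713
(b) Darcy-Weisbach: ΔP = f·(L/D)·½ρV²/1000 = 0.030713·(124/0.065)·½·870·1.09²/1000 = 30.28 kPa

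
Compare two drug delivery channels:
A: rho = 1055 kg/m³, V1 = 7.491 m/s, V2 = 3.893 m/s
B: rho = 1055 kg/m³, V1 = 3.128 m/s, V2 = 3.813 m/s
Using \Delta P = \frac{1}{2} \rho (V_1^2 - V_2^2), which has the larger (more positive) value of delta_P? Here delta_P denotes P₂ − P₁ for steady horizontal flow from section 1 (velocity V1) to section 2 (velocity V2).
delta_P(A) = 21.61 kPa, delta_P(B) = -2.508 kPa. Answer: A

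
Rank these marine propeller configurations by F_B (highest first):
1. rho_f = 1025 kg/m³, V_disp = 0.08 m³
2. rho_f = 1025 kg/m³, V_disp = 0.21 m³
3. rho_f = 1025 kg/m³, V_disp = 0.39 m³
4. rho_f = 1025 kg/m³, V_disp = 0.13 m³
Case 1: F_B = 804.4 N
Case 2: F_B = 2112 N
Case 3: F_B = 3922 N
Case 4: F_B = 1307 N
Ranking (highest first): 3, 2, 4, 1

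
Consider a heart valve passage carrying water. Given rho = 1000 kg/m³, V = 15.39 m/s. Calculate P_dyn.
Formula: P_{dyn} = \frac{1}{2} \rho V^2
P_dyn = 0.5·1000·15.39²/1000 = 118.4 kPa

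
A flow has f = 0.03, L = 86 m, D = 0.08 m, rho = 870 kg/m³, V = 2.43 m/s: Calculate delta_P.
Formula: \Delta P = f \frac{L}{D} \frac{\rho V^2}{2}
delta_P = 0.03·(86/0.08)·0.5·870·2.43²/1000 = 82.84 kPa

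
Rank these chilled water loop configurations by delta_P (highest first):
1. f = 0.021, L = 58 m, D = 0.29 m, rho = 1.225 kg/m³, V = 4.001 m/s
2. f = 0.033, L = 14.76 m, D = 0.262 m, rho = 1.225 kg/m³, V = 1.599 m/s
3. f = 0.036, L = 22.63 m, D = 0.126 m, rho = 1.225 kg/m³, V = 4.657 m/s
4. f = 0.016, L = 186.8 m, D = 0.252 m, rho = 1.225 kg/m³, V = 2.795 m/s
Case 1: delta_P = 0.04118 kPa
Case 2: delta_P = 0.002911 kPa
Case 3: delta_P = 0.08589 kPa
Case 4: delta_P = 0.05675 kPa
Ranking (highest first): 3, 4, 1, 2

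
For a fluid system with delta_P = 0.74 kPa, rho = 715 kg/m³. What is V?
Formula: V = \sqrt{\frac{2 \Delta P}{\rho}}
V = √(2·(0.74·1000)/715) = 1.439 m/s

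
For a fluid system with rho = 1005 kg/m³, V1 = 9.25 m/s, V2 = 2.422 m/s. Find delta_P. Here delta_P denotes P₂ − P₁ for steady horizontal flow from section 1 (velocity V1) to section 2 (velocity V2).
Formula: \Delta P = \frac{1}{2} \rho (V_1^2 - V_2^2)
delta_P = 0.5·1005·(9.25² − 2.422²)/1000 = 40.05 kPa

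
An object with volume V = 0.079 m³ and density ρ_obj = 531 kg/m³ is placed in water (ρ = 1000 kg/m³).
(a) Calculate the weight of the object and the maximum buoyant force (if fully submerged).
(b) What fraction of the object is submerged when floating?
(a) W=rho_obj*g*V=531*9.81*0.079=411.5 N; F_B(max)=rho*g*V=1000*9.81*0.079=775.0 N
(b) Floating fraction=rho_obj/rho=531/1000=0.531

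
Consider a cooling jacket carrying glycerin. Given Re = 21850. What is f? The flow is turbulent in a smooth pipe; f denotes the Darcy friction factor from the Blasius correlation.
Formula: f = \frac{0.316}{Re^{0.25}}
f = 0.316/21850^0.25 = 0.02599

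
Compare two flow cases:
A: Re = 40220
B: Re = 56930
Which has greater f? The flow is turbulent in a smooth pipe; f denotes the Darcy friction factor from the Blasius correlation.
f(A) = 0.02231, f(B) = 0.02046. Answer: A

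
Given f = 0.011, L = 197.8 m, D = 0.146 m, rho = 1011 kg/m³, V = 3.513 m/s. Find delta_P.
Formula: \Delta P = f \frac{L}{D} \frac{\rho V^2}{2}
delta_P = 0.011·(197.8/0.146)·0.5·1011·3.513²/1000 = 92.97 kPa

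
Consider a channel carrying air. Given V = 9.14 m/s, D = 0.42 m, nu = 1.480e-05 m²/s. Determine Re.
Formula: Re = \frac{V D}{\nu}
Re = 9.14·0.42/1.480e-05 = 259378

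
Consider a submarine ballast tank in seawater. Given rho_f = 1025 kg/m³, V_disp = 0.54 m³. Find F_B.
Formula: F_B = \rho_f g V_{disp}
F_B = 1025·9.81·0.54 = 5430 N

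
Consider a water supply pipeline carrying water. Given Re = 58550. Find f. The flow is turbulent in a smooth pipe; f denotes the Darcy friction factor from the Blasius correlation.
Formula: f = \frac{0.316}{Re^{0.25}}
f = 0.316/58550^0.25 = 0.02031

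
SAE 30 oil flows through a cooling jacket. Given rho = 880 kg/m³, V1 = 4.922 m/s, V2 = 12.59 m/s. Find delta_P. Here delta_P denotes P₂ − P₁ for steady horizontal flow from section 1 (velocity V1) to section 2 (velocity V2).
Formula: \Delta P = \frac{1}{2} \rho (V_1^2 - V_2^2)
delta_P = 0.5·880·(4.922² − 12.59²)/1000 = -59.08 kPa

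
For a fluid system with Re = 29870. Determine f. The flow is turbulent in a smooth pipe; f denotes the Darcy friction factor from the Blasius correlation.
Formula: f = \frac{0.316}{Re^{0.25}}
f = 0.316/29870^0.25 = 0.02404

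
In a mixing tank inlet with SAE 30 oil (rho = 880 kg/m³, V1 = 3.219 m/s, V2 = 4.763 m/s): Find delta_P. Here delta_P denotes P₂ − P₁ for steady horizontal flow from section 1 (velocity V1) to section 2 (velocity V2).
Formula: \Delta P = \frac{1}{2} \rho (V_1^2 - V_2^2)
delta_P = 0.5·880·(3.219² − 4.763²)/1000 = -5.423 kPa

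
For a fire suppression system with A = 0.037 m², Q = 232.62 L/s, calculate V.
Formula: Q = A V
Substituting knowns: 232.62 = 0.037·V·1000
Solving for V: V = (232.62/1000)/0.037 = 6.287 m/s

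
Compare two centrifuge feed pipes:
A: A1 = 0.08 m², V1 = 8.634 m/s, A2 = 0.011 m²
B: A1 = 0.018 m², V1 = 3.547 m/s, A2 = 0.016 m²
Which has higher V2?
V2(A) = 62.79 m/s, V2(B) = 3.99 m/s. Answer: A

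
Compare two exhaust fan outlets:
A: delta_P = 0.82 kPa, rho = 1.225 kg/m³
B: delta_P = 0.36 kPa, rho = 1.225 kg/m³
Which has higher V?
V(A) = 36.59 m/s, V(B) = 24.24 m/s. Answer: A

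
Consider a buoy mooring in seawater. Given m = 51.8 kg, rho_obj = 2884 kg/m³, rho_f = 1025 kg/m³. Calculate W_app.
Formula: W_{app} = mg\left(1 - \frac{\rho_f}{\rho_{obj}}\right)
W_app = 51.8·9.81·(1 − 1025/2884) = 327.6 N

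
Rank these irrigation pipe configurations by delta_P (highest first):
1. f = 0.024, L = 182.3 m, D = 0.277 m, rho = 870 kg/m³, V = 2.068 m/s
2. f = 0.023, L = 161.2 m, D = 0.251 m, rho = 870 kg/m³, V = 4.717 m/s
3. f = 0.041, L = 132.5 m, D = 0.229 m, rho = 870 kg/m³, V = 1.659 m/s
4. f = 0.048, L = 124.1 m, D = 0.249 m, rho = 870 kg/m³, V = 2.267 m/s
Case 1: delta_P = 29.38 kPa
Case 2: delta_P = 143 kPa
Case 3: delta_P = 28.4 kPa
Case 4: delta_P = 53.48 kPa
Ranking (highest first): 2, 4, 1, 3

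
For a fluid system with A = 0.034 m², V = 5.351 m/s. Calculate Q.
Formula: Q = A V
Q = 0.034·5.351·1000 = 181.9 L/s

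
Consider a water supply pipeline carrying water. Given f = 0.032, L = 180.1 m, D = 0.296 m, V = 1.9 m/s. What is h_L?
Formula: h_L = f \frac{L}{D} \frac{V^2}{2g}
h_L = 0.032·(180.1/0.296)·1.9²/(2·9.81) = 3.582 m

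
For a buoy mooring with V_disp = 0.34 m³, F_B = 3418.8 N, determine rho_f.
Formula: F_B = \rho_f g V_{disp}
Substituting knowns: 3418.8 = rho_f·9.81·0.34
Solving for rho_f: rho_f = 3418.8/(9.81·0.34) = 1025 kg/m³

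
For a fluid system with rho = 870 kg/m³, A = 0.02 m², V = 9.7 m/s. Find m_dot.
Formula: \dot{m} = \rho A V
m_dot = 870·0.02·9.7 = 168.8 kg/s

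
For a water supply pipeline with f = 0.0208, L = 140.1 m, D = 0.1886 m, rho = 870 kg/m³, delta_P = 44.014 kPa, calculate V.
Formula: \Delta P = f \frac{L}{D} \frac{\rho V^2}{2}
Substituting knowns: 44.014 = 0.0208·(140.1/0.1886)·0.5·870·V²/1000
Solving for V: V = √((44.014·1000)/(0.0208·(140.1/0.1886)·0.5·870)) = 2.559 m/s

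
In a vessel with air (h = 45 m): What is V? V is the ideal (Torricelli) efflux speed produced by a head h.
Formula: V = \sqrt{2 g h}
V = √(2·9.81·45) = 29.71 m/s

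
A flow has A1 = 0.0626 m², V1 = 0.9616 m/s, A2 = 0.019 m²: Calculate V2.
Formula: V_2 = \frac{A_1 V_1}{A_2}
V2 = 0.0626·0.9616/0.019 = 3.168 m/s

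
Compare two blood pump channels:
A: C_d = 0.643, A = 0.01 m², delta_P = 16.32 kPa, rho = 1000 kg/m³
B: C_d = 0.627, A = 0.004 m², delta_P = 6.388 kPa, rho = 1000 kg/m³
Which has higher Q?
Q(A) = 36.74 L/s, Q(B) = 8.964 L/s. Answer: A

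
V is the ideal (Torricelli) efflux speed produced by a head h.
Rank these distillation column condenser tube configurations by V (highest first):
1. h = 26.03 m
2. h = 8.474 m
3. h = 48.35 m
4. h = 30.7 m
Case 1: V = 22.6 m/s
Case 2: V = 12.89 m/s
Case 3: V = 30.8 m/s
Case 4: V = 24.54 m/s
Ranking (highest first): 3, 4, 1, 2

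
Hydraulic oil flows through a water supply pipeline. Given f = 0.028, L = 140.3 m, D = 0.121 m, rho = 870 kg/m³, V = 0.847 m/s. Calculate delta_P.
Formula: \Delta P = f \frac{L}{D} \frac{\rho V^2}{2}
delta_P = 0.028·(140.3/0.121)·0.5·870·0.847²/1000 = 10.13 kPa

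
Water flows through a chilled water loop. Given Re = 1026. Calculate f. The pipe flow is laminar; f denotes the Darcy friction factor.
Formula: f = \frac{64}{Re}
f = 64/1026 = 0.06238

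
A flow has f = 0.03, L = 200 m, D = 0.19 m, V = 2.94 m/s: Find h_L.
Formula: h_L = f \frac{L}{D} \frac{V^2}{2g}
h_L = 0.03·(200/0.19)·2.94²/(2·9.81) = 13.91 m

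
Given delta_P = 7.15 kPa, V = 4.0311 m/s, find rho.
Formula: V = \sqrt{\frac{2 \Delta P}{\rho}}
Substituting knowns: 4.0311 = √(2·(7.15·1000)/rho)
Solving for rho: rho = 2·(7.15·1000)/4.0311² = 880 kg/m³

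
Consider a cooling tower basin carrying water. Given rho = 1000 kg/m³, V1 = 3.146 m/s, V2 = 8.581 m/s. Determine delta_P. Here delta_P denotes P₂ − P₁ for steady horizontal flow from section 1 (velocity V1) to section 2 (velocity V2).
Formula: \Delta P = \frac{1}{2} \rho (V_1^2 - V_2^2)
delta_P = 0.5·1000·(3.146² − 8.581²)/1000 = -31.87 kPa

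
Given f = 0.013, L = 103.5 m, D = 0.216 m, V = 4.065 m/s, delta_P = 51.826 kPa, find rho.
Formula: \Delta P = f \frac{L}{D} \frac{\rho V^2}{2}
Substituting knowns: 51.826 = 0.013·(103.5/0.216)·0.5·rho·4.065²/1000
Solving for rho: rho = (51.826·1000)/(0.013·(103.5/0.216)·0.5·4.065²) = 1007 kg/m³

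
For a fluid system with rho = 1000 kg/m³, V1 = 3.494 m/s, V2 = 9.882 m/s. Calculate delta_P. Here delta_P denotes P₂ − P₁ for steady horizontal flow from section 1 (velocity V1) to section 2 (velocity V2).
Formula: \Delta P = \frac{1}{2} \rho (V_1^2 - V_2^2)
delta_P = 0.5·1000·(3.494² − 9.882²)/1000 = -42.72 kPa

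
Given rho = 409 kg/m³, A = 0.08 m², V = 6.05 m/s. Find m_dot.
Formula: \dot{m} = \rho A V
m_dot = 409·0.08·6.05 = 198 kg/s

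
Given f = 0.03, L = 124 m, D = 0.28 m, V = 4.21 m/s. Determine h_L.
Formula: h_L = f \frac{L}{D} \frac{V^2}{2g}
h_L = 0.03·(124/0.28)·4.21²/(2·9.81) = 12 m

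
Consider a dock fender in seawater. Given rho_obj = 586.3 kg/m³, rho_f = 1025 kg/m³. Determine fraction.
Formula: f_{sub} = \frac{\rho_{obj}}{\rho_f}
fraction = 586.3/1025 = 0.572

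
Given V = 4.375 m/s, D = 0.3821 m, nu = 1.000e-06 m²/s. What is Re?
Formula: Re = \frac{V D}{\nu}
Re = 4.375·0.3821/1.000e-06 = 1.672e+06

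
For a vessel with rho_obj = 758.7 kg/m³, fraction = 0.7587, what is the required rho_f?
Formula: f_{sub} = \frac{\rho_{obj}}{\rho_f}
Substituting knowns: 0.7587 = 758.7/rho_f
Solving for rho_f: rho_f = 758.7/0.7587 = 1000 kg/m³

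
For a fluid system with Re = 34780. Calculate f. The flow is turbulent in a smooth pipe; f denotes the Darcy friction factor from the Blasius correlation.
Formula: f = \frac{0.316}{Re^{0.25}}
f = 0.316/34780^0.25 = 0.02314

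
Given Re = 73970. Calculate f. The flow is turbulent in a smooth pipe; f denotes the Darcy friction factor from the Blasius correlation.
Formula: f = \frac{0.316}{Re^{0.25}}
f = 0.316/73970^0.25 = 0.01916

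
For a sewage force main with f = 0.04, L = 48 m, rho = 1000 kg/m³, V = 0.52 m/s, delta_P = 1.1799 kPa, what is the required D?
Formula: \Delta P = f \frac{L}{D} \frac{\rho V^2}{2}
Substituting knowns: 1.1799 = 0.04·(48/D)·0.5·1000·0.52²/1000
Solving for D: D = 0.04·48·0.5·1000·0.52²/(1.1799·1000) = 0.22 m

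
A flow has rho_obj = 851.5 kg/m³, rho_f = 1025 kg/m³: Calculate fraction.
Formula: f_{sub} = \frac{\rho_{obj}}{\rho_f}
fraction = 851.5/1025 = 0.8307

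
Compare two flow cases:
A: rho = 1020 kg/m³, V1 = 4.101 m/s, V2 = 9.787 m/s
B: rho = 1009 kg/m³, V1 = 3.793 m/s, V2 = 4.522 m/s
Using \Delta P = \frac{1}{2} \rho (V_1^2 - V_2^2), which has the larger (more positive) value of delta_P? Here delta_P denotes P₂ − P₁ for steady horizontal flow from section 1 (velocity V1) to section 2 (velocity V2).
delta_P(A) = -40.27 kPa, delta_P(B) = -3.058 kPa. Answer: B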